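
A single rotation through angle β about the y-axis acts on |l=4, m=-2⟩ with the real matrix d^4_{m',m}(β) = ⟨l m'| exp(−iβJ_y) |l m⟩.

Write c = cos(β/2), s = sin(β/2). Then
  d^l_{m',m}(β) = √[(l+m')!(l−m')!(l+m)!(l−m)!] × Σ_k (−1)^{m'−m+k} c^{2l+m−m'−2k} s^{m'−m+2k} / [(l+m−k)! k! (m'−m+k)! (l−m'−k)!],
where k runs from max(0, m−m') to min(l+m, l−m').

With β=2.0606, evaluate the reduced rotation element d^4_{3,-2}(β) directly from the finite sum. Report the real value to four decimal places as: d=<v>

d^4_{3,-2}(β=2.0606) via Wigner's sum:
c=cos(2.0606/2)=0.514562, s=sin(2.0606/2)=0.857453; N=√[5040·1·2·720]=2693.993318
k∈{0,1} keeps every argument non-negative
  k=0: (−1)^5·2693.9933/(240)·0.5146^3·0.8575^5 = -0.708843
  k=1: (−1)^6·2693.9933/(720)·0.5146^1·0.8575^7 = +0.656108
d^4_{3,-2}(2.0606) = -0.708843 +0.656108 = -0.052735

d=-0.0527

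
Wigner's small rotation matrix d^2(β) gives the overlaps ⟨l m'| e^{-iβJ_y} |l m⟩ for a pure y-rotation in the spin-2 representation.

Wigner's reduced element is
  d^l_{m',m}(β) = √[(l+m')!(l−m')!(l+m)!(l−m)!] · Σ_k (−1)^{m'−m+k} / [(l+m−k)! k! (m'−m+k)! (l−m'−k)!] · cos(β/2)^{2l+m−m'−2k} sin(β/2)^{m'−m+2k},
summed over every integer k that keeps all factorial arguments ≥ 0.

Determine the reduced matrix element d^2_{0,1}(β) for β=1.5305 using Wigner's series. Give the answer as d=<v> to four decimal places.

d^2_{0,1}(β=1.5305) via Wigner's sum:
With c≡cos(β/2)=0.721209 and s≡sin(β/2)=0.692717, N=[2·2·6·1]^{1/2}=4.898979
k∈{1,2} keeps every argument non-negative
  k=1: (−1)^0·4.8990/(2)·0.7212^3·0.6927^1 = +0.636525
  k=2: (−1)^1·4.8990/(2)·0.7212^1·0.6927^3 = -0.587226
d^2_{0,1}(1.5305) = +0.636525 -0.587226 = +0.049299

d=0.0493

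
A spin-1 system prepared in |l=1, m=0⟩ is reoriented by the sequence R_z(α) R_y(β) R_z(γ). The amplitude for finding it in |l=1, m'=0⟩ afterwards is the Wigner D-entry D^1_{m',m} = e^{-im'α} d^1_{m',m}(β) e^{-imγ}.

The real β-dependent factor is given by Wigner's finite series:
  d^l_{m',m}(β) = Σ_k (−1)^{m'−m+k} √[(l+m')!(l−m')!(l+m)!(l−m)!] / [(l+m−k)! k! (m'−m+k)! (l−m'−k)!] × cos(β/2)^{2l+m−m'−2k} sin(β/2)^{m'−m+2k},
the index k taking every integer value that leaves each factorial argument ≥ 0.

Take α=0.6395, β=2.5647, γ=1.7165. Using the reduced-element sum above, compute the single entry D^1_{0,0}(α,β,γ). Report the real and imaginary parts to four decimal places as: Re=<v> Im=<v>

Re=-0.8382 Im=0.0000

Split into d^1_{0,0}(β=2.5647) × two z-phases.
With c≡cos(β/2)=0.284463 and s≡sin(β/2)=0.958687, N=[1·1·1·1]^{1/2}=1.000000
The bounds max(0,m−m')=0 and min(l+m,l−m')=1 give 2 terms
  k=0: (−1)^0·1.0000/(1)·0.2845^2·0.9587^0 = +0.080919
  k=1: (−1)^1·1.0000/(1)·0.2845^0·0.9587^2 = -0.919081
d^1_{0,0}(2.5647) = +0.080919 -0.919081 = -0.838162
D = (+1.000000+0.000000i)·(-0.838162)·(+1.000000+0.000000i) = -0.838162+0.000000i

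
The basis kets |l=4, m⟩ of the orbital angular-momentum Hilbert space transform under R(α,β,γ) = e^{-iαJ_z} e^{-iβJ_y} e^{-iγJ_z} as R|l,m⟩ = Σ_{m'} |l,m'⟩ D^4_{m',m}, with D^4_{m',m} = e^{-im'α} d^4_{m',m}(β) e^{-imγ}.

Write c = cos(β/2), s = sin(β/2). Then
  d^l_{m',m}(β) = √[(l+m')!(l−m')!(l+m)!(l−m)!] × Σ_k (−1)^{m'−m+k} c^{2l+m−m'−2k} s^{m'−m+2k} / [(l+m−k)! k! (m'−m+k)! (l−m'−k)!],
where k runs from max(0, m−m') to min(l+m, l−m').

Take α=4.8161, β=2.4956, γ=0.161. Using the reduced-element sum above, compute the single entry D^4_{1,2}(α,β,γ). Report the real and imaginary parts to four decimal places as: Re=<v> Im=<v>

Re=0.1197 Im=0.2640

Split into d^4_{1,2}(β=2.4956) × two z-phases.
Half-angle: c=0.317409, s=0.948289. N=√(120·6·720·2)=1018.233765
The bounds max(0,m−m')=1 and min(l+m,l−m')=3 give 3 terms
  k=1: (−1)^0·1018.2338/(240)·0.3174^7·0.9483^1 = +0.001306
  k=2: (−1)^1·1018.2338/(48)·0.3174^5·0.9483^3 = -0.058281
  k=3: (−1)^2·1018.2338/(72)·0.3174^3·0.9483^5 = +0.346798
d^4_{1,2}(2.4956) = +0.001306 -0.058281 +0.346798 = +0.289823
D = (+0.103525+0.994627i)·(+0.289823)·(+0.948604-0.316464i) = +0.119688+0.263955i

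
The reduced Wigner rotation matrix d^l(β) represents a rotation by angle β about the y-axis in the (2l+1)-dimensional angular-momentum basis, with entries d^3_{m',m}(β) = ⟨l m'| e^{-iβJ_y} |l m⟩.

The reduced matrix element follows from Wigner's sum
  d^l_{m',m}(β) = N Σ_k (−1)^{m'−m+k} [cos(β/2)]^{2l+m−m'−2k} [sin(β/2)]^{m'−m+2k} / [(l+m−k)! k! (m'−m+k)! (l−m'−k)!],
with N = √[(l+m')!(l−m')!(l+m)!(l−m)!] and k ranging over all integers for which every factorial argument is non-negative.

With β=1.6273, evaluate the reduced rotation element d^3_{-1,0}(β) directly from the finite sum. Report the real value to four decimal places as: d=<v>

d=-0.4254

d^3_{-1,0}(β=1.6273) via Wigner's sum:
Half-angle: c=0.686850, s=0.726799. N=√(2·24·6·6)=41.569219
Admissible k: 1..3 (factorial args all ≥0)
  k=1: (−1)^0·41.5692/(12)·0.6869^5·0.7268^1 = +0.384871
  k=2: (−1)^1·41.5692/(4)·0.6869^3·0.7268^3 = -1.292829
  k=3: (−1)^2·41.5692/(12)·0.6869^1·0.7268^5 = +0.482530
d^3_{-1,0}(1.6273) = +0.384871 -1.292829 +0.482530 = -0.425428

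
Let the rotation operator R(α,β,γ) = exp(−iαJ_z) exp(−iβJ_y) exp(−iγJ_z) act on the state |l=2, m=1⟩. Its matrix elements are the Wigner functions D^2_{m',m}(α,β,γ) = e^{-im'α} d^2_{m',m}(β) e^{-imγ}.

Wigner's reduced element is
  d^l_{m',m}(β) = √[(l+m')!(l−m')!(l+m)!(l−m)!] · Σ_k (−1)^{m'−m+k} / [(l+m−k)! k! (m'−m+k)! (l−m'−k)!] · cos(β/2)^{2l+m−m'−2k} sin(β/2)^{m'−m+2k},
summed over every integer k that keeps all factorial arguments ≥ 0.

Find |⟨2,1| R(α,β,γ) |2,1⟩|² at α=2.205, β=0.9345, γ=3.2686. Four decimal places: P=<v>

P=0.0226

Split into d^2_{1,1}(β=0.9345) × two z-phases.
Half-angle: c=0.892810, s=0.450433. N=√(6·1·6·1)=6.000000
The bounds max(0,m−m')=0 and min(l+m,l−m')=1 give 2 terms
  k=0: (−1)^0·6.0000/(6)·0.8928^4·0.4504^0 = +0.635385
  k=1: (−1)^1·6.0000/(2)·0.8928^2·0.4504^2 = -0.485176
d^2_{1,1}(0.9345) = +0.635385 -0.485176 = +0.150209
|D^2_{1,1}|² = |d^2_{1,1}(β)|² = (+0.150209)² = 0.022563 (the z-rotation phases have unit modulus)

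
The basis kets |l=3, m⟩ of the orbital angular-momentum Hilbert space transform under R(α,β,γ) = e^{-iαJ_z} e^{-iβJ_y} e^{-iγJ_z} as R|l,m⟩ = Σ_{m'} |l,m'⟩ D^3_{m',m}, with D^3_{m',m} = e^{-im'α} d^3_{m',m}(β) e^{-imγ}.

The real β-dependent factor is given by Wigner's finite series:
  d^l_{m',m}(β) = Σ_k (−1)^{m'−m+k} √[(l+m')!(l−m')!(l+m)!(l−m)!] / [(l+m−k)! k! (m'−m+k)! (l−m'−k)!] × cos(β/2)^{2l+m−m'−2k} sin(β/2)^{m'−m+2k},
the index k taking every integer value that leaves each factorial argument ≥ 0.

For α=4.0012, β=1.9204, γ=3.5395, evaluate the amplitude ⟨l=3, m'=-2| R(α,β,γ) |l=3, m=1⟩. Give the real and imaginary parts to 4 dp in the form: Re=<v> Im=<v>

First d^3_{-2,1}(β=1.9204), then the phase factors e^{-i(-2)α} and e^{-i(1)γ}:
With c≡cos(β/2)=0.573356 and s≡sin(β/2)=0.819306, N=[1·120·24·2]^{1/2}=75.894664
k: max(0,(1)−(-2))=3 … min(3+(1),3−(-2))=4
  k=3: (−1)^0·75.8947/(12)·0.5734^3·0.8193^3 = +0.655605
  k=4: (−1)^1·75.8947/(24)·0.5734^1·0.8193^5 = -0.669354
d^3_{-2,1}(1.9204) = +0.655605 -0.669354 = -0.013749
Phases: e^{-i·(-2)·4.0012}=-0.147874+0.989006i, e^{-i·(1)·3.5395}=-0.921874+0.387490i ⇒ D=+0.003395+0.013323i

Re=0.0034 Im=0.0133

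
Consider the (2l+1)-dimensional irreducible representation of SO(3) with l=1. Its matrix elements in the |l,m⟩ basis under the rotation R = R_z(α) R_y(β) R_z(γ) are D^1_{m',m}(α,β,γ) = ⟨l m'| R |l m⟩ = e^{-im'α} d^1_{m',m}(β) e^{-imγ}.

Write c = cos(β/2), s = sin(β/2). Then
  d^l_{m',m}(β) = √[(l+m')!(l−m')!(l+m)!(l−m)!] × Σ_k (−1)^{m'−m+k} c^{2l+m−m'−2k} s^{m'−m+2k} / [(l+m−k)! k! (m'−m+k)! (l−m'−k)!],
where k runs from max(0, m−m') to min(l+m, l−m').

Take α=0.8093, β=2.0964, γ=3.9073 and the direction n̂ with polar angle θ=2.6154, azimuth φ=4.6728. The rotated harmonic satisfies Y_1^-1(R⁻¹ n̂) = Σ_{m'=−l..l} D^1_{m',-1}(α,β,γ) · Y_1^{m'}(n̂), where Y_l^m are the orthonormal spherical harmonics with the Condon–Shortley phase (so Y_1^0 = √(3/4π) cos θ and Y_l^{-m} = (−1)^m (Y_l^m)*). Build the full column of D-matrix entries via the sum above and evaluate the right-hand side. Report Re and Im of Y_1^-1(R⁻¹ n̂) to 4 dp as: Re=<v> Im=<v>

Need the full column D^1_{m',-1} for m'=−1..1 at α=0.8093, β=2.0964, γ=3.9073.
cos(β/2)=0.499132, sin(β/2)=0.866526
d^1_{-1,-1}: single k=0 term ⇒ +0.249132;  D = +0.001049-0.249130i
d^1_{0,-1}: single k=0 term ⇒ -0.611662;  D = +0.440943+0.423911i
d^1_{1,-1}: single k=0 term ⇒ +0.750868;  D = -0.750154+0.032722i
Y_1^{m'}(θ=2.6154,φ=4.6728) and Σ D·Y over m':
  (+0.0010-0.2491i)·(-0.0069+0.1734i)  (+0.4409+0.4239i)·(-0.4225+0.0000i)  (-0.7502+0.0327i)·(+0.0069+0.1734i)
Y_1^-1(R⁻¹ n̂) = -0.153938-0.307054i

Re=-0.1539 Im=-0.3071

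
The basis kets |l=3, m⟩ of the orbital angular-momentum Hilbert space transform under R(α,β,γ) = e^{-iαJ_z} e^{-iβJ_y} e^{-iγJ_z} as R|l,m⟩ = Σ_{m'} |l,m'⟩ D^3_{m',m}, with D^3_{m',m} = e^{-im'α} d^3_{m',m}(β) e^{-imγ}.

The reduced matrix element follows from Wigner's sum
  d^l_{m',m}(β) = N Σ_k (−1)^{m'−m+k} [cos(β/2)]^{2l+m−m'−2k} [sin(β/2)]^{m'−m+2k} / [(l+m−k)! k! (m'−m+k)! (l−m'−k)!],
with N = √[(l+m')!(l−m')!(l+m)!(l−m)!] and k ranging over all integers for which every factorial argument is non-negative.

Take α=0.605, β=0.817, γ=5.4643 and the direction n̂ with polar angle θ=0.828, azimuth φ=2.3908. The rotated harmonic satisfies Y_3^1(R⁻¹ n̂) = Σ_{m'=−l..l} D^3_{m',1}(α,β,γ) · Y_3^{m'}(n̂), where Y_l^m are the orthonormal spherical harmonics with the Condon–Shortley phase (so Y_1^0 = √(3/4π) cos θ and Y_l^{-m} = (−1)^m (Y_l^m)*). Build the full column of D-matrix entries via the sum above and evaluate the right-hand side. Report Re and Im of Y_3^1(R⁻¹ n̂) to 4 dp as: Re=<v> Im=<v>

Re=-0.1190 Im=0.0067

Need the full column D^3_{m',1} for m'=−3..3 at α=0.605, β=0.817, γ=5.4643.
cos(β/2)=0.917718, sin(β/2)=0.397233
d^3_{-3,1}: single k=4 term ⇒ +0.081217;  D = -0.070972+0.039486i
d^3_{-2,1}: k∈[3..4] ⇒ +0.306404 -0.028704 = +0.277700;  D = -0.122809+0.249069i
d^3_{-1,1}: k∈[2..4] ⇒ +0.671551 -0.167761 +0.003929 = +0.507719;  D = +0.074321+0.502250i
d^3_{0,1}: k∈[1..3] ⇒ +0.895739 -0.503473 +0.031443 = +0.423710;  D = +0.289409+0.309471i
d^3_{1,1}: k∈[0..2] ⇒ +0.597385 -0.895401 +0.125821 = -0.172195;  D = -0.168271-0.036550i
d^3_{2,1}: k∈[0..1] ⇒ -0.817695 +0.306404 = -0.511291;  D = -0.472681+0.194914i
d^3_{3,1}: single k=0 term ⇒ +0.433484;  D = +0.235628-0.363852i
Y_3^{m'}(θ=0.828,φ=2.3908) and Σ D·Y over m':
  (-0.0710+0.0395i)·(+0.1050-0.1295i)  (-0.1228+0.2491i)·(+0.0259+0.3741i)  (+0.0743+0.5022i)·(-0.2240-0.2091i)  (+0.2894+0.3095i)·(-0.1799+0.0000i)  (-0.1683-0.0365i)·(+0.2240-0.2091i)  (-0.4727+0.1949i)·(+0.0259-0.3741i)  (+0.2356-0.3639i)·(-0.1050-0.1295i)
Y_3^1(R⁻¹ n̂) = -0.118973+0.006712i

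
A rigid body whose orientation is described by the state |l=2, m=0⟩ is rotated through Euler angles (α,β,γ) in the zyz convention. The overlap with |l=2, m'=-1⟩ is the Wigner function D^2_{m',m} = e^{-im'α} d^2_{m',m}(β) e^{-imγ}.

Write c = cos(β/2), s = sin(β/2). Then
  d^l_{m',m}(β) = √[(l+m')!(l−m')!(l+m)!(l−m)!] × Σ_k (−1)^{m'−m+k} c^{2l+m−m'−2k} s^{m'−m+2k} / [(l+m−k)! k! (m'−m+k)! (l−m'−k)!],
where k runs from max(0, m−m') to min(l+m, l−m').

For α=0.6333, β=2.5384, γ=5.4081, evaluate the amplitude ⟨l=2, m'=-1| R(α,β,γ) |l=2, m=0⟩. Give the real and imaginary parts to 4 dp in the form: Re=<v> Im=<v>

Re=-0.4612 Im=-0.3386

Split into d^2_{-1,0}(β=2.5384) × two z-phases.
With c≡cos(β/2)=0.297045 and s≡sin(β/2)=0.954864, N=[1·6·2·2]^{1/2}=4.898979
k∈{1,2} keeps every argument non-negative
  k=1: (−1)^0·4.8990/(2)·0.2970^3·0.9549^1 = +0.061303
  k=2: (−1)^1·4.8990/(2)·0.2970^1·0.9549^3 = -0.633463
d^2_{-1,0}(2.5384) = +0.061303 -0.633463 = -0.572160
Phases: e^{-i·(-1)·0.6333}=+0.806079+0.591808i, e^{-i·(0)·5.4081}=+1.000000+0.000000i ⇒ D=-0.461206-0.338609i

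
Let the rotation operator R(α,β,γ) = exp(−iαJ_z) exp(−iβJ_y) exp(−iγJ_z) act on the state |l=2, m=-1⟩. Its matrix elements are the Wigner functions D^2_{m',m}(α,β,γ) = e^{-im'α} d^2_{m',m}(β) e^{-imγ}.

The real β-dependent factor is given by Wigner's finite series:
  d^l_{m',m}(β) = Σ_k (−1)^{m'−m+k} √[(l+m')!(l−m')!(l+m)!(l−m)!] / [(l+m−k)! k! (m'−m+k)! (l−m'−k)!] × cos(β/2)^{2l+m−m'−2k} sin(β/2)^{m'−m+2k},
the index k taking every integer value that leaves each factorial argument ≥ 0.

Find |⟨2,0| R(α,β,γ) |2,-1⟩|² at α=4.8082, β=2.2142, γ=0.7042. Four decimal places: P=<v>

P=0.3456

D^2_{0,-1}(4.8082,2.2142,0.7042) = e^{-i·0·4.8082}·d^2_{0,-1}(2.2142)·e^{-i·-1·0.7042}. Compute d first:
c=cos(2.2142/2)=0.447257, s=sin(2.2142/2)=0.894405; N=√[2·2·1·6]=4.898979
Admissible k: 0..1 (factorial args all ≥0)
  k=0: (−1)^1·4.8990/(2)·0.4473^3·0.8944^1 = -0.196012
  k=1: (−1)^2·4.8990/(2)·0.4473^1·0.8944^3 = +0.783856
d^2_{0,-1}(2.2142) = -0.196012 +0.783856 = +0.587844
|D^2_{0,-1}|² = |d^2_{0,-1}(β)|² = (+0.587844)² = 0.345561 (the z-rotation phases have unit modulus)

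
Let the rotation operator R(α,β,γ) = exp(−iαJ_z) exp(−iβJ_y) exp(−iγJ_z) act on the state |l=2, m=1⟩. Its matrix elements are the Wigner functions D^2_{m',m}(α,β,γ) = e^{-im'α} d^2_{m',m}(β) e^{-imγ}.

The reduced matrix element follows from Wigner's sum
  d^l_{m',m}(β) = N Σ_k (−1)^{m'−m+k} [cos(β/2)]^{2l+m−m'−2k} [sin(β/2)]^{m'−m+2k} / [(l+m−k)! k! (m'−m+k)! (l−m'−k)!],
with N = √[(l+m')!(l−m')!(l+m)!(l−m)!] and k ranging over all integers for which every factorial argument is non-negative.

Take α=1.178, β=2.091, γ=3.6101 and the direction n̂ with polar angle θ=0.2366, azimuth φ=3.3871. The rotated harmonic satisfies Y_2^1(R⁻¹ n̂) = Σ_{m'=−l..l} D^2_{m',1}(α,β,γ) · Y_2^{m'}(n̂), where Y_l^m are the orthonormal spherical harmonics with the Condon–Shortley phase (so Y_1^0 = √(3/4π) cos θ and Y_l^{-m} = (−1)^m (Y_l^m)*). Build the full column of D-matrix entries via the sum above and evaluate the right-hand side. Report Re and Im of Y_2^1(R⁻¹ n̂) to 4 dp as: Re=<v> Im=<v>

Need the full column D^2_{m',1} for m'=−2..2 at α=1.178, β=2.091, γ=3.6101.
cos(β/2)=0.501469, sin(β/2)=0.865175
d^2_{-2,1}: single k=3 term ⇒ +0.649512;  D = +0.202277-0.617211i
d^2_{-1,1}: k∈[2..3] ⇒ +0.564701 -0.560295 = +0.004406;  D = -0.003343-0.002870i
d^2_{0,1}: k∈[1..2] ⇒ +0.267247 -0.795486 = -0.528239;  D = +0.471318-0.238529i
d^2_{1,1}: k∈[0..1] ⇒ +0.063238 -0.564701 = -0.501463;  D = -0.037930-0.500026i
d^2_{2,1}: single k=0 term ⇒ -0.218206;  D = -0.207328-0.068036i
Y_2^{m'}(θ=0.2366,φ=3.3871) and Σ D·Y over m':
  (+0.2023-0.6172i)·(+0.0187-0.0100i)  (-0.0033-0.0029i)·(-0.1708+0.0428i)  (+0.4713-0.2385i)·(+0.5788+0.0000i)  (-0.0379-0.5000i)·(+0.1708+0.0428i)  (-0.2073-0.0680i)·(+0.0187+0.0100i)
Y_2^1(R⁻¹ n̂) = +0.282818-0.241644i

Re=0.2828 Im=-0.2416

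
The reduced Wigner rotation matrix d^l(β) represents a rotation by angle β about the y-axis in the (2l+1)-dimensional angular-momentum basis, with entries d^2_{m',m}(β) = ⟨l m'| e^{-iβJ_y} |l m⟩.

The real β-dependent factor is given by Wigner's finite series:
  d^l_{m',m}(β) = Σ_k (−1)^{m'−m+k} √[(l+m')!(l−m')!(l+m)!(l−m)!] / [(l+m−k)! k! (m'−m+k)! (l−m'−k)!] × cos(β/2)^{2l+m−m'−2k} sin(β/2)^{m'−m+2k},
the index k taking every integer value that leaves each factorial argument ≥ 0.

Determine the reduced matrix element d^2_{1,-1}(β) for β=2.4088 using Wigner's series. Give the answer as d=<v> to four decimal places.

d^2_{1,-1}(β=2.4088) via Wigner's sum:
c=cos(2.4088/2)=0.358253, s=sin(2.4088/2)=0.933624; N=√[6·1·1·6]=6.000000
The bounds max(0,m−m')=0 and min(l+m,l−m')=1 give 2 terms
  k=0: (−1)^2·6.0000/(2)·0.3583^2·0.9336^2 = +0.335619
  k=1: (−1)^3·6.0000/(6)·0.3583^0·0.9336^4 = -0.759782
d^2_{1,-1}(2.4088) = +0.335619 -0.759782 = -0.424163

d=-0.4242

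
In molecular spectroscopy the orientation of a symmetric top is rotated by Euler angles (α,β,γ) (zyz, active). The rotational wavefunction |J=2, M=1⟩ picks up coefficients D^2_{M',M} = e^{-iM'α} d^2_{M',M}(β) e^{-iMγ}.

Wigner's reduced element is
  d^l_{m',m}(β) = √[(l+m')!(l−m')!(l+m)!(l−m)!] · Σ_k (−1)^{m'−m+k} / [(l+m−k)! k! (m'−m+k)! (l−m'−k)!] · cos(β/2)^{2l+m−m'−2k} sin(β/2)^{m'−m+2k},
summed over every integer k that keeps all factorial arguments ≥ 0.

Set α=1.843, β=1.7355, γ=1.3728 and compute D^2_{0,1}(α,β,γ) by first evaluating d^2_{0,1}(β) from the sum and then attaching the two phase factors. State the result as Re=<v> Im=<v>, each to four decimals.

First d^2_{0,1}(β=1.7355), then the phase factors e^{-i(0)α} and e^{-i(1)γ}:
With c≡cos(β/2)=0.646545 and s≡sin(β/2)=0.762876, N=[2·2·6·1]^{1/2}=4.898979
k∈{1,2} keeps every argument non-negative
  k=1: (−1)^0·4.8990/(2)·0.6465^3·0.7629^1 = +0.505039
  k=2: (−1)^1·4.8990/(2)·0.6465^1·0.7629^3 = -0.703131
d^2_{0,1}(1.7355) = +0.505039 -0.703131 = -0.198092
D = (+1.000000+0.000000i)·(-0.198092)·(+0.196705-0.980463i) = -0.038966+0.194221i

Re=-0.0390 Im=0.1942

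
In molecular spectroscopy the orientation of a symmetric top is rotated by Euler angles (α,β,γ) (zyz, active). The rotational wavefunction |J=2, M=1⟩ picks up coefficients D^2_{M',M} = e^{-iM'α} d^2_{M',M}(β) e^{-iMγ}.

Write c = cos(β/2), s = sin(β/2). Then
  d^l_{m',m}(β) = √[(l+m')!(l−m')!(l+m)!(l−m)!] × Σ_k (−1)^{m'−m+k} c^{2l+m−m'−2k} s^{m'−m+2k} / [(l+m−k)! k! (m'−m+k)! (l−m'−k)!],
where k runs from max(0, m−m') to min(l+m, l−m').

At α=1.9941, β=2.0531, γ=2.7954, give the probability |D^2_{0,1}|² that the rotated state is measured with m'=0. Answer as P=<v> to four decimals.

P=0.2533

Split into d^2_{0,1}(β=2.0531) × two z-phases.
c=cos(2.0531/2)=0.517773, s=sin(2.0531/2)=0.855518; N=√[2·2·6·1]=4.898979
k∈{1,2} keeps every argument non-negative
  k=1: (−1)^0·4.8990/(2)·0.5178^3·0.8555^1 = +0.290887
  k=2: (−1)^1·4.8990/(2)·0.5178^1·0.8555^3 = -0.794150
d^2_{0,1}(2.0531) = +0.290887 -0.794150 = -0.503263
|D^2_{0,1}|² = |d^2_{0,1}(β)|² = (-0.503263)² = 0.253274 (the z-rotation phases have unit modulus)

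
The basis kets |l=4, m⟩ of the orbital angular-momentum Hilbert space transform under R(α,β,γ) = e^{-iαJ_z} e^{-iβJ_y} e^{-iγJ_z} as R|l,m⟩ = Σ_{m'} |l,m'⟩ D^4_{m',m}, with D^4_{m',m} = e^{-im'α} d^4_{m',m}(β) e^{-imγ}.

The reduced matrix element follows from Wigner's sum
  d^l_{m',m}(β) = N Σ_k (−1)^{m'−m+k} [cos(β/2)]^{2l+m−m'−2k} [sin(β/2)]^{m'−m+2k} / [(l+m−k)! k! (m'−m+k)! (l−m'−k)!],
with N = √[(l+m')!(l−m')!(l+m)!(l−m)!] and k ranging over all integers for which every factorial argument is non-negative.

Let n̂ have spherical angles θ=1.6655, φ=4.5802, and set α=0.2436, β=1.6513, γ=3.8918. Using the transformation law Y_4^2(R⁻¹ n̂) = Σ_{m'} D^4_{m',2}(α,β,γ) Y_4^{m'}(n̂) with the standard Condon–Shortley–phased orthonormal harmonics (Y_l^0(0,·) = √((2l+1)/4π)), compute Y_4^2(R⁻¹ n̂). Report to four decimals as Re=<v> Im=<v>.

Need the full column D^4_{m',2} for m'=−4..4 at α=0.2436, β=1.6513, γ=3.8918.
cos(β/2)=0.678079, sin(β/2)=0.734989
d^4_{-4,2}: single k=6 term ⇒ +0.383552;  D = +0.331701-0.192578i
d^4_{-3,2}: k∈[5..6] ⇒ +0.750637 -0.293974 = +0.456663;  D = +0.327966-0.317773i
d^4_{-2,2}: k∈[4..6] ⇒ +0.925414 -0.869814 +0.085162 = +0.140762;  D = +0.074482-0.119442i
d^4_{-1,2}: k∈[3..5] ⇒ +0.804933 -1.418571 +0.333335 = -0.280303;  D = -0.086571+0.266599i
d^4_{0,2}: k∈[2..4] ⇒ +0.498156 -1.560755 +0.687648 = -0.374950;  D = -0.026368+0.374022i
d^4_{1,2}: k∈[1..3] ⇒ +0.205533 -1.207399 +0.945714 = -0.056153;  D = +0.009678+0.055312i
d^4_{2,2}: k∈[0..2] ⇒ +0.044693 -0.630124 +0.925414 = +0.339984;  D = -0.137644-0.310875i
d^4_{3,2}: k∈[0..1] ⇒ -0.181263 +0.638896 = +0.457633;  D = -0.280734-0.361409i
d^4_{4,2}: single k=0 term ⇒ +0.277858;  D = -0.218346-0.171844i
Y_4^{m'}(θ=1.6655,φ=4.5802) and Σ D·Y over m':
  (+0.3317-0.1926i)·(+0.3753+0.2193i)  (+0.3280-0.3178i)·(-0.0451+0.1077i)  (+0.0745-0.1194i)·(+0.3000+0.0812i)  (-0.0866+0.2666i)·(-0.0172+0.1297i)  (-0.0264+0.3740i)·(+0.2893+0.0000i)  (+0.0097+0.0553i)·(+0.0172+0.1297i)  (-0.1376-0.3109i)·(+0.3000-0.0812i)  (-0.2807-0.3614i)·(+0.0451+0.1077i)  (-0.2183-0.1718i)·(+0.3753-0.2193i)
Y_4^2(R⁻¹ n̂) = +0.010583-0.030320i

Re=0.0106 Im=-0.0303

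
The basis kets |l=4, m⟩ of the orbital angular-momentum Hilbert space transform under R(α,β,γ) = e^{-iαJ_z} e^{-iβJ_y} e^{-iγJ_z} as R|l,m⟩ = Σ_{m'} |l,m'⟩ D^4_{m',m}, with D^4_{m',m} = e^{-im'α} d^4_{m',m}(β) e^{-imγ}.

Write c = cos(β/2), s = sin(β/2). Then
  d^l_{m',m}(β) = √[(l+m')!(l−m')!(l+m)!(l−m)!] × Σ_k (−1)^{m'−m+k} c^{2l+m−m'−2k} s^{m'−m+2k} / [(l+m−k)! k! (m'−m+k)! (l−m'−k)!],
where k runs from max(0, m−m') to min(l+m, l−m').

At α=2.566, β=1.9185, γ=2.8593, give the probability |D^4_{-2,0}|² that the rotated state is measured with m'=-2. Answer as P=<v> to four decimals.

P=0.0043

Split into d^4_{-2,0}(β=1.9185) × two z-phases.
With c≡cos(β/2)=0.574134 and s≡sin(β/2)=0.818761, N=[2·720·24·24]^{1/2}=910.735966
Admissible k: 2..4 (factorial args all ≥0)
  k=2: (−1)^0·910.7360/(96)·0.5741^6·0.8188^2 = +0.227780
  k=3: (−1)^1·910.7360/(36)·0.5741^4·0.8188^4 = -1.235301
  k=4: (−1)^2·910.7360/(96)·0.5741^2·0.8188^6 = +0.942088
d^4_{-2,0}(1.9185) = +0.227780 -1.235301 +0.942088 = -0.065432
|D^4_{-2,0}|² = |d^4_{-2,0}(β)|² = (-0.065432)² = 0.004281 (the z-rotation phases have unit modulus)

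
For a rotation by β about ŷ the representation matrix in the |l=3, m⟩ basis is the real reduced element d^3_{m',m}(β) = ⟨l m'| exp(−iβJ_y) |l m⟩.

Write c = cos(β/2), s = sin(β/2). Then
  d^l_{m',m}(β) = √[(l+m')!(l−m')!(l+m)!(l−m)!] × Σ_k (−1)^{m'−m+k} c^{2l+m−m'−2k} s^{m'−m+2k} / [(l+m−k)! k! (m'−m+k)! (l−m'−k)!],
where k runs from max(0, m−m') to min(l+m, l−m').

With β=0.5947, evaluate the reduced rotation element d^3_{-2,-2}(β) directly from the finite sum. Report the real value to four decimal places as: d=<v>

d^3_{-2,-2}(β=0.5947) via Wigner's sum:
With c≡cos(β/2)=0.956116 and s≡sin(β/2)=0.292988, N=[1·120·1·120]^{1/2}=120.000000
Admissible k: 0..1 (factorial args all ≥0)
  k=0: (−1)^0·120.0000/(120)·0.9561^6·0.2930^0 = +0.763949
  k=1: (−1)^1·120.0000/(24)·0.9561^4·0.2930^2 = -0.358683
d^3_{-2,-2}(0.5947) = +0.763949 -0.358683 = +0.405266

d=0.4053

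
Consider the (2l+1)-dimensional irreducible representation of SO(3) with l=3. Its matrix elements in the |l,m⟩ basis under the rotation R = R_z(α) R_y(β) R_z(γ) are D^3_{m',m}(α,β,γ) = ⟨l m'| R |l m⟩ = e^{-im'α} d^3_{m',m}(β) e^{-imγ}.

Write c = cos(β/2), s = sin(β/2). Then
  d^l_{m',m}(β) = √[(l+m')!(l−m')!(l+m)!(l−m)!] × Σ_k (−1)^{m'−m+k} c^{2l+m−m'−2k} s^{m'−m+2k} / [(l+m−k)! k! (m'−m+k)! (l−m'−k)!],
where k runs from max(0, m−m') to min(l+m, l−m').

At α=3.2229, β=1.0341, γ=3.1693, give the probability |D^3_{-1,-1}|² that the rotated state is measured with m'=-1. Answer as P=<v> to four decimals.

First d^3_{-1,-1}(β=1.0341), then the phase factors e^{-i(-1)α} and e^{-i(-1)γ}:
Half-angle: c=0.869281, s=0.494318. N=√(2·24·2·24)=48.000000
The bounds max(0,m−m')=0 and min(l+m,l−m')=2 give 3 terms
  k=0: (−1)^0·48.0000/(48)·0.8693^6·0.4943^0 = +0.431481
  k=1: (−1)^1·48.0000/(6)·0.8693^4·0.4943^2 = -1.116205
  k=2: (−1)^2·48.0000/(8)·0.8693^2·0.4943^4 = +0.270706
d^3_{-1,-1}(1.0341) = +0.431481 -1.116205 +0.270706 = -0.414018
|D^3_{-1,-1}|² = |d^3_{-1,-1}(β)|² = (-0.414018)² = 0.171411 (the z-rotation phases have unit modulus)

P=0.1714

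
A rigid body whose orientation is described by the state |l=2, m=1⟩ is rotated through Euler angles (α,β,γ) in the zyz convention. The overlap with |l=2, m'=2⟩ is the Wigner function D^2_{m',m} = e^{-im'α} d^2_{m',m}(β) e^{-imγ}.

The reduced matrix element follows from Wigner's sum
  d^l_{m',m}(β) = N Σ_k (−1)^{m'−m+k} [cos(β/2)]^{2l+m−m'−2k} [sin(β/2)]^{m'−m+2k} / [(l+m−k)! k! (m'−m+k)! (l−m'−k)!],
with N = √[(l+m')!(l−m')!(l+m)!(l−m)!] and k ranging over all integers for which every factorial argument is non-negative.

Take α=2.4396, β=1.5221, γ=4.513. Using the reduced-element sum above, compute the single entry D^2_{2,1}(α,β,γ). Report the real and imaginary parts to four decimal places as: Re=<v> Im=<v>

Re=0.5234 Im=0.0171

D^2_{2,1}(2.4396,1.5221,4.513) = e^{-i·2·2.4396}·d^2_{2,1}(1.5221)·e^{-i·1·4.513}. Compute d first:
Half-angle: c=0.724112, s=0.689682. N=√(24·1·6·1)=12.000000
k: max(0,(1)−(2))=0 … min(2+(1),2−(2))=0
  k=0: (−1)^1·12.0000/(6)·0.7241^3·0.6897^1 = -0.523717
d^2_{2,1}(1.5221) = -0.523717
Phases: e^{-i·(2)·2.4396}=+0.166038+0.986119i, e^{-i·(1)·4.513}=-0.198070+0.980188i ⇒ D=+0.523439+0.017059i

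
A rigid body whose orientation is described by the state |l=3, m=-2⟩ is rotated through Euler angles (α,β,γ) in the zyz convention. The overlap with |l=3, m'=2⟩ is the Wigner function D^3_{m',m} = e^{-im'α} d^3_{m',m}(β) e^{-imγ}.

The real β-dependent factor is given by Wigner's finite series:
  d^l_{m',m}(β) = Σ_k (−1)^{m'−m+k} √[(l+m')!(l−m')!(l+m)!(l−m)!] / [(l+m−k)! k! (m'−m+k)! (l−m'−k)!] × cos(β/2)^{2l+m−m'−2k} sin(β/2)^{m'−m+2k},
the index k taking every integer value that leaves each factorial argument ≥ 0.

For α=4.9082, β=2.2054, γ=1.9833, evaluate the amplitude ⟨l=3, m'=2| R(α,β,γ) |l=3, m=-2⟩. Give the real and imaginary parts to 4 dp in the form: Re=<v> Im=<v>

Re=0.1275 Im=0.0590

Split into d^3_{2,-2}(β=2.2054) × two z-phases.
c=cos(2.2054/2)=0.451188, s=sin(2.2054/2)=0.892429; N=√[120·1·1·120]=120.000000
The bounds max(0,m−m')=0 and min(l+m,l−m')=1 give 2 terms
  k=0: (−1)^4·120.0000/(24)·0.4512^2·0.8924^4 = +0.645624
  k=1: (−1)^5·120.0000/(120)·0.4512^0·0.8924^6 = -0.505175
d^3_{2,-2}(2.2054) = +0.645624 -0.505175 = +0.140450
Phases: e^{-i·(2)·4.9082}=-0.924291+0.381688i, e^{-i·(-2)·1.9833}=-0.678552-0.734553i ⇒ D=+0.127465+0.058981i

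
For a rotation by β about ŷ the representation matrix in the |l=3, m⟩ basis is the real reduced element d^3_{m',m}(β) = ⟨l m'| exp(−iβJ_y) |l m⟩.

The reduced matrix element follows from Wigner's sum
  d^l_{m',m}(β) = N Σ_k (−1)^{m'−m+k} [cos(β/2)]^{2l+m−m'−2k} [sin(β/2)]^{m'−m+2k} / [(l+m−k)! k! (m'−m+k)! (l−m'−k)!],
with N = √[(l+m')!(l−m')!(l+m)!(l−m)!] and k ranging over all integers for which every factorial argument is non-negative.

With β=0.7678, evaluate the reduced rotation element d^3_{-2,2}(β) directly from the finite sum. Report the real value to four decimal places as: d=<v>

d^3_{-2,2}(β=0.7678) via Wigner's sum:
With c≡cos(β/2)=0.927211 and s≡sin(β/2)=0.374539, N=[1·120·120·1]^{1/2}=120.000000
k∈{4,5} keeps every argument non-negative
  k=4: (−1)^0·120.0000/(24)·0.9272^2·0.3745^4 = +0.084590
  k=5: (−1)^1·120.0000/(120)·0.9272^0·0.3745^6 = -0.002760
d^3_{-2,2}(0.7678) = +0.084590 -0.002760 = +0.081829

d=0.0818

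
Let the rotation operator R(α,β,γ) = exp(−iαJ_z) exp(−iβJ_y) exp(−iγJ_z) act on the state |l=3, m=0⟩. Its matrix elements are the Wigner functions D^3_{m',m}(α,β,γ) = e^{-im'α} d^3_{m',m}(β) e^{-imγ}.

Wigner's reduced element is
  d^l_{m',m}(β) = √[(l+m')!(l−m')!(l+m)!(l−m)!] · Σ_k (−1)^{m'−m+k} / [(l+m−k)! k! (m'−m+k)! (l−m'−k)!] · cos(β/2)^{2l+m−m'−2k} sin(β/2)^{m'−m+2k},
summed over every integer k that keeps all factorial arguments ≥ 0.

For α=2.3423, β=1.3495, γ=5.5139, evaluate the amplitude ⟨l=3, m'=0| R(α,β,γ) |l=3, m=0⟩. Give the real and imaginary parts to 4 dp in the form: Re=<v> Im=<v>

Re=-0.3028 Im=0.0000

First d^3_{0,0}(β=1.3495), then the phase factors e^{-i(0)α} and e^{-i(0)γ}:
With c≡cos(β/2)=0.780863 and s≡sin(β/2)=0.624702, N=[6·6·6·6]^{1/2}=36.000000
k∈{0,1,2,3} keeps every argument non-negative
  k=0: (−1)^0·36.0000/(36)·0.7809^6·0.6247^0 = +0.226699
  k=1: (−1)^1·36.0000/(4)·0.7809^4·0.6247^2 = -1.305835
  k=2: (−1)^2·36.0000/(4)·0.7809^2·0.6247^4 = +0.835765
  k=3: (−1)^3·36.0000/(36)·0.7809^0·0.6247^6 = -0.059434
d^3_{0,0}(1.3495) = +0.226699 -1.305835 +0.835765 -0.059434 = -0.302805
D = (+1.000000+0.000000i)·(-0.302805)·(+1.000000+0.000000i) = -0.302805+0.000000i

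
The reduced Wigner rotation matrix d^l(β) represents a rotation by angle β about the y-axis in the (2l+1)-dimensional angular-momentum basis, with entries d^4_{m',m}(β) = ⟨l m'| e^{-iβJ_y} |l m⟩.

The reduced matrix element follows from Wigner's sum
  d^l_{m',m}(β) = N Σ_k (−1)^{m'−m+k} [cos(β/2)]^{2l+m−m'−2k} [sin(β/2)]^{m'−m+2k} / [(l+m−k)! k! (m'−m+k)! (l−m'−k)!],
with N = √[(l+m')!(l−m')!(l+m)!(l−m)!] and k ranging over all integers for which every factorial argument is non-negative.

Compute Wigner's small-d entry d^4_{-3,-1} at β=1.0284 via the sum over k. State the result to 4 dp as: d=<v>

d=0.3916

d^4_{-3,-1}(β=1.0284) via Wigner's sum:
Half-angle: c=0.870686, s=0.491838. N=√(1·5040·6·120)=1904.940944
k: max(0,(-1)−(-3))=2 … min(4+(-1),4−(-3))=3
  k=2: (−1)^0·1904.9409/(240)·0.8707^6·0.4918^2 = +0.836539
  k=3: (−1)^1·1904.9409/(144)·0.8707^4·0.4918^4 = -0.444894
d^4_{-3,-1}(1.0284) = +0.836539 -0.444894 = +0.391645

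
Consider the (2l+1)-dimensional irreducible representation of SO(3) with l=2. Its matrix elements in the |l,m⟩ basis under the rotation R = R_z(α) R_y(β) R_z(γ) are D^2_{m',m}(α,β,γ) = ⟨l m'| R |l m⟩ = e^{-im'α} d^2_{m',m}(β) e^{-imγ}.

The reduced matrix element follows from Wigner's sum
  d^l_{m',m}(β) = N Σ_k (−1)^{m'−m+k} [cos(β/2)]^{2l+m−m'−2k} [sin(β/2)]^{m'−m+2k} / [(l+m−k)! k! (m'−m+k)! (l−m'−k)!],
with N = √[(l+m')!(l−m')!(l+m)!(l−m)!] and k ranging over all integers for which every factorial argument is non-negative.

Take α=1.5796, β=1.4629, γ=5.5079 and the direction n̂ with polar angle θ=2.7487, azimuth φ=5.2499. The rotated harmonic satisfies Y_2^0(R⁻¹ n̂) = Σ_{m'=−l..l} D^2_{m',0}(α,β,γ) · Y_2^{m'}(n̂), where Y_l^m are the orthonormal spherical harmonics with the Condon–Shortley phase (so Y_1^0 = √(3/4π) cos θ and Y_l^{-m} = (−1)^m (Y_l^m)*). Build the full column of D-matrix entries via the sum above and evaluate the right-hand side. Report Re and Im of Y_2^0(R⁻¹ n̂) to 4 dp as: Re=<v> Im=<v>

Need the full column D^2_{m',0} for m'=−2..2 at α=1.5796, β=1.4629, γ=5.5079.
cos(β/2)=0.744207, sin(β/2)=0.667949
d^2_{-2,0}: single k=2 term ⇒ +0.605271;  D = -0.605177-0.010657i
d^2_{-1,0}: k∈[1..2] ⇒ +0.674373 -0.543250 = +0.131122;  D = -0.001154+0.131117i
d^2_{0,0}: k∈[0..2] ⇒ +0.306743 -0.988403 +0.199056 = -0.482605;  D = -0.482605+0.000000i
d^2_{1,0}: k∈[0..1] ⇒ -0.674373 +0.543250 = -0.131122;  D = +0.001154+0.131117i
d^2_{2,0}: single k=0 term ⇒ +0.605271;  D = -0.605177+0.010657i
Y_2^{m'}(θ=2.7487,φ=5.2499) and Σ D·Y over m':
  (-0.6052-0.0107i)·(-0.0269+0.0498i)  (-0.0012+0.1311i)·(-0.1399-0.2347i)  (-0.4826+0.0000i)·(+0.4921+0.0000i)  (+0.0012+0.1311i)·(+0.1399-0.2347i)  (-0.6052+0.0107i)·(-0.0269-0.0498i)
Y_2^0(R⁻¹ n̂) = -0.141949+0.000000i

Re=-0.1419 Im=0.0000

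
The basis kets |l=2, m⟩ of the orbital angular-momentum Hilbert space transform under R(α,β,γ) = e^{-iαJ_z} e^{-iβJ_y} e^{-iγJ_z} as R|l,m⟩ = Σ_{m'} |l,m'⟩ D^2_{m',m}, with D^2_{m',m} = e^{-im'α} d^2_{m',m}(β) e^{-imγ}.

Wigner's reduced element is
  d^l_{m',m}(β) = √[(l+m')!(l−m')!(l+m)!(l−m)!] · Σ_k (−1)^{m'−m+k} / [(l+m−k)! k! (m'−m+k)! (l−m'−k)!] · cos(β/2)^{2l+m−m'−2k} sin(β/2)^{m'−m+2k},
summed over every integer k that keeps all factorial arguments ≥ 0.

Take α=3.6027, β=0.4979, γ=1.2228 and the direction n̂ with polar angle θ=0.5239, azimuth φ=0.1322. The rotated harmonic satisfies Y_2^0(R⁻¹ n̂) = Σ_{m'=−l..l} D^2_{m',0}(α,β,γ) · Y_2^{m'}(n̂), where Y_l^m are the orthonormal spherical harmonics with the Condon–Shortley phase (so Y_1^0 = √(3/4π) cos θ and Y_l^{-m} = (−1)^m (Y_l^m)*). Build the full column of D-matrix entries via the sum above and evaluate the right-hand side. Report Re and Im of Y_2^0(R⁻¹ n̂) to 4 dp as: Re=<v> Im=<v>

Re=-0.0449 Im=0.0000

Need the full column D^2_{m',0} for m'=−2..2 at α=3.6027, β=0.4979, γ=1.2228.
cos(β/2)=0.969172, sin(β/2)=0.246386
d^2_{-2,0}: single k=2 term ⇒ +0.139672;  D = +0.084370+0.111311i
d^2_{-1,0}: k∈[1..2] ⇒ +0.549408 -0.035508 = +0.513899;  D = -0.460228-0.228654i
d^2_{0,0}: k∈[0..2] ⇒ +0.882273 -0.228084 +0.003685 = +0.657874;  D = +0.657874+0.000000i
d^2_{1,0}: k∈[0..1] ⇒ -0.549408 +0.035508 = -0.513899;  D = +0.460228-0.228654i
d^2_{2,0}: single k=0 term ⇒ +0.139672;  D = +0.084370-0.111311i
Y_2^{m'}(θ=0.5239,φ=0.1322) and Σ D·Y over m':
  (+0.0844+0.1113i)·(+0.0933-0.0253i)  (-0.4602-0.2287i)·(+0.3317-0.0441i)  (+0.6579+0.0000i)·(+0.3940+0.0000i)  (+0.4602-0.2287i)·(-0.3317-0.0441i)  (+0.0844-0.1113i)·(+0.0933+0.0253i)
Y_2^0(R⁻¹ n̂) = -0.044939-0.000000i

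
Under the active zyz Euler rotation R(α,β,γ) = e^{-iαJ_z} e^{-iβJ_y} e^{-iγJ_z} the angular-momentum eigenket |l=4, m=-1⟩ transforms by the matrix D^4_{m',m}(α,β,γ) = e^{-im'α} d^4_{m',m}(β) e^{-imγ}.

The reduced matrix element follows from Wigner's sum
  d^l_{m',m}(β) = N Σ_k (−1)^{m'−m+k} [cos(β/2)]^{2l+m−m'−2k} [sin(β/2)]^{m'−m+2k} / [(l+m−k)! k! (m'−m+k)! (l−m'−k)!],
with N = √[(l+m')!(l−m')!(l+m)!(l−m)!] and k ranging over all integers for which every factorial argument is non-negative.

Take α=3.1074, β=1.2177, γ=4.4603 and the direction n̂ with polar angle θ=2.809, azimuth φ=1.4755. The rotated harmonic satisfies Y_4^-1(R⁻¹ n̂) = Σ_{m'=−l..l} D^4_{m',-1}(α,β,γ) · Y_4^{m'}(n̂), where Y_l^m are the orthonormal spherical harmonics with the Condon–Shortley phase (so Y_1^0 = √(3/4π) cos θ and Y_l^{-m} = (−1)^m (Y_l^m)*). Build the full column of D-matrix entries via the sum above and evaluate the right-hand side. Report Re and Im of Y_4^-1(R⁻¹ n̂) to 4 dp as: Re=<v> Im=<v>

Need the full column D^4_{m',-1} for m'=−4..4 at α=3.1074, β=1.2177, γ=4.4603.
cos(β/2)=0.820306, sin(β/2)=0.571924
d^4_{-4,-1}: single k=3 term ⇒ +0.519984;  D = -0.197143-0.481163i
d^4_{-3,-1}: k∈[2..3] ⇒ +0.791050 -0.640882 = +0.150168;  D = +0.052150+0.140822i
d^4_{-2,-1}: k∈[1..3] ⇒ +0.606467 -1.474017 +0.477679 = -0.389871;  D = +0.122816+0.370021i
d^4_{-1,-1}: k∈[0..3] ⇒ +0.205026 -1.494944 +1.453383 -0.235496 = -0.072031;  D = -0.020341-0.069100i
d^4_{0,-1}: k∈[0..3] ⇒ -0.639272 +1.864500 -0.906333 +0.073428 = +0.392323;  D = -0.097856-0.379923i
d^4_{1,-1}: k∈[0..3] ⇒ +0.996629 -1.453383 +0.353245 -0.011447 = -0.114957;  D = -0.024851-0.112239i
d^4_{2,-1}: k∈[0..2] ⇒ -0.982678 +0.716519 -0.069660 = -0.335819;  D = +0.061345+0.330168i
d^4_{3,-1}: k∈[0..1] ⇒ +0.640882 -0.186919 = +0.453962;  D = +0.067620+0.448898i
d^4_{4,-1}: single k=0 term ⇒ -0.252764;  D = +0.029084+0.251085i
Y_4^{m'}(θ=2.809,φ=1.4755) and Σ D·Y over m':
  (-0.1971-0.4812i)·(+0.0047+0.0019i)  (+0.0522+0.1408i)·(+0.0116-0.0395i)  (+0.1228+0.3700i)·(-0.1840-0.0355i)  (-0.0203-0.0691i)·(-0.0452+0.4729i)  (-0.0979-0.3799i)·(+0.4373+0.0000i)  (-0.0249-0.1122i)·(+0.0452+0.4729i)  (+0.0613+0.3302i)·(-0.1840+0.0355i)  (+0.0676+0.4489i)·(-0.0116-0.0395i)  (+0.0291+0.2511i)·(+0.0047-0.0019i)
Y_4^-1(R⁻¹ n̂) = +0.033996-0.330250i

Re=0.0340 Im=-0.3303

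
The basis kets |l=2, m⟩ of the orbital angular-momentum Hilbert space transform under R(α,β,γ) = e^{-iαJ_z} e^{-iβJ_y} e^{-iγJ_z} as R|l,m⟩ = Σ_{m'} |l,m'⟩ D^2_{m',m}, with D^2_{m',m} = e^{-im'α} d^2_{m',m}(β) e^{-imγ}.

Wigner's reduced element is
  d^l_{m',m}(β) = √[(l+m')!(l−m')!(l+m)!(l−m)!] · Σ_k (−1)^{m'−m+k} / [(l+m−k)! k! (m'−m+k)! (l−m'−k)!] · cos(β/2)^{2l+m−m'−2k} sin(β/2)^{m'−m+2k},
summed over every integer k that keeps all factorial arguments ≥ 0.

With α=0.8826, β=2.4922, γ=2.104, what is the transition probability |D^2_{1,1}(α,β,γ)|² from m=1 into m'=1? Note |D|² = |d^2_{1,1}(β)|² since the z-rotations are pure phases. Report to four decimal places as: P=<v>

Split into d^2_{1,1}(β=2.4922) × two z-phases.
With c≡cos(β/2)=0.319021 and s≡sin(β/2)=0.947748, N=[6·1·6·1]^{1/2}=6.000000
The bounds max(0,m−m')=0 and min(l+m,l−m')=1 give 2 terms
  k=0: (−1)^0·6.0000/(6)·0.3190^4·0.9477^0 = +0.010358
  k=1: (−1)^1·6.0000/(2)·0.3190^2·0.9477^2 = -0.274249
d^2_{1,1}(2.4922) = +0.010358 -0.274249 = -0.263891
|D^2_{1,1}|² = |d^2_{1,1}(β)|² = (-0.263891)² = 0.069638 (the z-rotation phases have unit modulus)

P=0.0696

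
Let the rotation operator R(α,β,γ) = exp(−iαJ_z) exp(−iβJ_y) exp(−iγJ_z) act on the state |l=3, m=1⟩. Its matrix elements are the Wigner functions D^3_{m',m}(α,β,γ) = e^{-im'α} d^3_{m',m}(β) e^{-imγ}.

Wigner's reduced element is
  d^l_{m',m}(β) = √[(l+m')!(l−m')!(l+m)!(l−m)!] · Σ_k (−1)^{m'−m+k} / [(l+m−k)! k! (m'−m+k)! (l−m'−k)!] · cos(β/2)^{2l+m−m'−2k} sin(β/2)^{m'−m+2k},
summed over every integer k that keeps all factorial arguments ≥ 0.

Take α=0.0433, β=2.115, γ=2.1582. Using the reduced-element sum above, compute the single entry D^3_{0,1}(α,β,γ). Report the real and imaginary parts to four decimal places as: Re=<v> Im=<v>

Re=-0.0699 Im=-0.1049

First d^3_{0,1}(β=2.115), then the phase factors e^{-i(0)α} and e^{-i(1)γ}:
With c≡cos(β/2)=0.491051 and s≡sin(β/2)=0.871131, N=[6·6·24·2]^{1/2}=41.569219
Admissible k: 1..3 (factorial args all ≥0)
  k=1: (−1)^0·41.5692/(12)·0.4911^5·0.8711^1 = +0.086161
  k=2: (−1)^1·41.5692/(4)·0.4911^3·0.8711^3 = -0.813472
  k=3: (−1)^2·41.5692/(12)·0.4911^1·0.8711^5 = +0.853363
d^3_{0,1}(2.115) = +0.086161 -0.813472 +0.853363 = +0.126052
Attach z-rotation phases: D = e^{-i(0)(0.0433)}·(+0.126052)·e^{-i(1)(2.1582)} = -0.069858-0.104923i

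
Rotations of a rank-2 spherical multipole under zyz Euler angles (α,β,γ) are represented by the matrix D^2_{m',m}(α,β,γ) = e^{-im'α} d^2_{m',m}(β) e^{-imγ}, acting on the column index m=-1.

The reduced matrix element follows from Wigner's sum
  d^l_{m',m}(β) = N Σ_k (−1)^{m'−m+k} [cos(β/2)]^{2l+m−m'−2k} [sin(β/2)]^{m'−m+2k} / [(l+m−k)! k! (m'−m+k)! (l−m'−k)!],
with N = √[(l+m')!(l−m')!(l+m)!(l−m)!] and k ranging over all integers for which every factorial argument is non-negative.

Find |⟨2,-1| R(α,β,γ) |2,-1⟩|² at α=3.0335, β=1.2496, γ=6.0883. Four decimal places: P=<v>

P=0.0588

Split into d^2_{-1,-1}(β=1.2496) × two z-phases.
Half-angle: c=0.811080, s=0.584935. N=√(1·6·1·6)=6.000000
k: max(0,(-1)−(-1))=0 … min(2+(-1),2−(-1))=1
  k=0: (−1)^0·6.0000/(6)·0.8111^4·0.5849^0 = +0.432768
  k=1: (−1)^1·6.0000/(2)·0.8111^2·0.5849^2 = -0.675249
d^2_{-1,-1}(1.2496) = +0.432768 -0.675249 = -0.242481
|D^2_{-1,-1}|² = |d^2_{-1,-1}(β)|² = (-0.242481)² = 0.058797 (the z-rotation phases have unit modulus)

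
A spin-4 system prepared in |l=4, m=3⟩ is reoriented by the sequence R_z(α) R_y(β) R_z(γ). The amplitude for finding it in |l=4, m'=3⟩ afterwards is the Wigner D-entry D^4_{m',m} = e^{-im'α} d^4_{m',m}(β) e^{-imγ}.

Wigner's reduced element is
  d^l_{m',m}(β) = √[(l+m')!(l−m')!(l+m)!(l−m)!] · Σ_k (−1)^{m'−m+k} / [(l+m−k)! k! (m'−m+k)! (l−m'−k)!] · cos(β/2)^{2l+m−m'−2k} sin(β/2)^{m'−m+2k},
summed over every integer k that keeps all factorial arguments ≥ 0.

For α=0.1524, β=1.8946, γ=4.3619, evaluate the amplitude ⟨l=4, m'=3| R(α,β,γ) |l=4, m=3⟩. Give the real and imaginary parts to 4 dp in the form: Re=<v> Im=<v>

Split into d^4_{3,3}(β=1.8946) × two z-phases.
With c≡cos(β/2)=0.583877 and s≡sin(β/2)=0.811842, N=[5040·1·5040·1]^{1/2}=5040.000000
The bounds max(0,m−m')=0 and min(l+m,l−m')=1 give 2 terms
  k=0: (−1)^0·5040.0000/(5040)·0.5839^8·0.8118^0 = +0.013507
  k=1: (−1)^1·5040.0000/(720)·0.5839^6·0.8118^2 = -0.182797
d^4_{3,3}(1.8946) = +0.013507 -0.182797 = -0.169290
D = (+0.897292-0.441437i)·(-0.169290)·(+0.868152-0.496298i) = -0.094786+0.140267i

Re=-0.0948 Im=0.1403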